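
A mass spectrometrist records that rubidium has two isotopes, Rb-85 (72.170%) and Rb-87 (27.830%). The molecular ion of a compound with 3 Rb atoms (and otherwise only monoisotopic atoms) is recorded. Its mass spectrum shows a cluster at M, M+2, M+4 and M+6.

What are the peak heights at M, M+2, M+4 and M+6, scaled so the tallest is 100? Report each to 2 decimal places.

The 3 Rb atoms are independent, so intensities follow the terms of (0.72170 + 0.27830)^3.
P(M) = 0.72170^3 = 0.375898
P(M+2) = 3 × 0.72170^2 × 0.27830^1 = 0.434858
P(M+4) = 3 × 0.72170^1 × 0.27830^2 = 0.167689
P(M+6) = 0.27830^3 = 0.021555
The M+2 peak is largest (0.434858); scaling to 100 gives 86.44 : 100.00 : 38.56 : 4.96.

86.44 : 100.00 : 38.56 : 4.96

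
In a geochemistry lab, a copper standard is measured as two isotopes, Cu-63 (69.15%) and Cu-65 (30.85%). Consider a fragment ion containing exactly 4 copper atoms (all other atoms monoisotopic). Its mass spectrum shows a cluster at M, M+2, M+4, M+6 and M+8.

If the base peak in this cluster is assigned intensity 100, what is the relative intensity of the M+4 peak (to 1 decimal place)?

66.9

Binomial terms of (0.6915 + 0.3085)^4: M 0.2286, M+2 0.4080, M+4 0.2731, M+6 0.0812, M+8 0.0091 → M+2 is the base peak.
P(M+2) = C(4,1) × 0.6915^3 × 0.3085^1 = 4 × 0.33065611 × 0.3085 = 0.408030 (base)
P(M+4) = C(4,2) × 0.6915^2 × 0.3085^2 = 6 × 0.47817225 × 0.09517225 = 0.273052
Relative intensity = 0.273052 / 0.408030 × 100 = 66.9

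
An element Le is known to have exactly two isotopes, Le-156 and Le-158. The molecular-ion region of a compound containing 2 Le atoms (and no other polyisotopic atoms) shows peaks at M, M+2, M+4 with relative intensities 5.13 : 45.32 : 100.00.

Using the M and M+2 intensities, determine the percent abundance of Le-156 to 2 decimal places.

18.46%

If p is the fraction of Le that is Le-156, then I(M+2)/I(M) = [C(2,1)·p^1·(1−p)] / p^2 = 2·(1−p)/p = 45.32/5.13 = 8.8343
(1−p)/p = 8.8343/2 = 4.4172  ⇒  p = 1/(1 + 4.4172) = 0.1846
Le-156: 18.46%, Le-158: 81.54%.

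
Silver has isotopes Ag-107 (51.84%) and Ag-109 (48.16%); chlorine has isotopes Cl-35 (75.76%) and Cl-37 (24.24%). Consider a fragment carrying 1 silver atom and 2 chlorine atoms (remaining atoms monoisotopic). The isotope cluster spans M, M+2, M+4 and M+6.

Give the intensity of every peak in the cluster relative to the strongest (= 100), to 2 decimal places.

Silver pattern (n=1): 0.5184 : 0.4816
Chlorine pattern (n=2): 0.57395776 : 0.36728448 : 0.05875776
Convolve the two distributions (both contribute in 2-u steps):
  M: 0.5184×0.57395776 = 0.297540
  M+2: 0.5184×0.36728448 + 0.4816×0.57395776 = 0.466818
  M+4: 0.5184×0.05875776 + 0.4816×0.36728448 = 0.207344
  M+6: 0.4816×0.05875776 = 0.028298
Scale to base peak (0.466818) = 100: 63.74 : 100.00 : 44.42 : 6.06

63.74 : 100.00 : 44.42 : 6.06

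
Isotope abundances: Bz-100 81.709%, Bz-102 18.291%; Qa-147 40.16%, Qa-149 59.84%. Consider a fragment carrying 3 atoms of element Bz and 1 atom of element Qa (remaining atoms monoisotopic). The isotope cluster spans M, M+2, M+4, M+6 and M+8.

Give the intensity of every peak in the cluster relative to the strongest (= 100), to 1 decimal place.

Element Bz pattern (n=3): 0.54551875 : 0.36635194 : 0.08200986 : 0.00611945
Element Qa pattern (n=1): 0.4016 : 0.5984
Convolve the two distributions (both contribute in 2-u steps):
  M: 0.54551875×0.4016 = 0.219080
  M+2: 0.54551875×0.5984 + 0.36635194×0.4016 = 0.473565
  M+4: 0.36635194×0.5984 + 0.08200986×0.4016 = 0.252160
  M+6: 0.08200986×0.5984 + 0.00611945×0.4016 = 0.051532
  M+8: 0.00611945×0.5984 = 0.003662
Scale to base peak (0.473565) = 100: 46.3 : 100.0 : 53.2 : 10.9 : 0.8

46.3 : 100.0 : 53.2 : 10.9 : 0.8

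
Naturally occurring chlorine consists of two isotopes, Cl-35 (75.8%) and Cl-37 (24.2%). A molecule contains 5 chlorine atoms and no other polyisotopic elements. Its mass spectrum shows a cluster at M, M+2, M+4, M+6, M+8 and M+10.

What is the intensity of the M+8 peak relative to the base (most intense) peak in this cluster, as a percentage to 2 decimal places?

(0.758 + 0.242)^5 gives M 0.2502, M+2 0.3994, M+4 0.2551, M+6 0.0814, M+8 0.0130, M+10 0.0008; the largest is M+2.
P(M+2) = C(5,1) × 0.758^4 × 0.242^1 = 5 × 0.33012379 × 0.2420 = 0.399450 (base)
P(M+8) = C(5,4) × 0.758^1 × 0.242^4 = 5 × 0.7580 × 0.00342974 = 0.012999
Relative intensity = 0.012999 / 0.399450 × 100 = 3.25

3.25%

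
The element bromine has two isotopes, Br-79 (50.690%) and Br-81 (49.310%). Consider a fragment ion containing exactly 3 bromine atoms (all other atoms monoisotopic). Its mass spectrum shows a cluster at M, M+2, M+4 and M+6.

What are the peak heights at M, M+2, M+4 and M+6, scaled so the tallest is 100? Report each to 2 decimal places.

34.27 : 100.00 : 97.28 : 31.54

Each Br atom is independently Br-79 (p = 0.50690) or Br-81 (q = 0.49310); the cluster is the binomial expansion (p + q)^3.
P(M) = 0.50690^3 = 0.130247
P(M+2) = 3 × 0.50690^2 × 0.49310^1 = 0.380103
P(M+4) = 3 × 0.50690^1 × 0.49310^2 = 0.369755
P(M+6) = 0.49310^3 = 0.119896
The M+2 peak is largest (0.380103); scaling to 100 gives 34.27 : 100.00 : 97.28 : 31.54.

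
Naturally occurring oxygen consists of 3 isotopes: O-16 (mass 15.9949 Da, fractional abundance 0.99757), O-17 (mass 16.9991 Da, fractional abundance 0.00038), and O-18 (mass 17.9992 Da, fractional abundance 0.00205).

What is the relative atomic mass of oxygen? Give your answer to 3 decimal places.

15.999 Da

Average mass = Σ (abundance × isotope mass) = 0.99757 × 15.9949 + 0.00038 × 16.9991 + 0.00205 × 17.9992
= 15.95603 + 0.00646 + 0.03690 = 15.99939 Da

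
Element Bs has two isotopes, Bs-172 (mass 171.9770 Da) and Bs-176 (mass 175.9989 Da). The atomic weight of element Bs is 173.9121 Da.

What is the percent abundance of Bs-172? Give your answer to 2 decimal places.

51.89%

Let x be the fractional abundance of Bs-172; then Bs-176 has abundance 1 − x.
171.9770·x + 175.9989·(1 − x) = 173.9121
(171.9770 − 175.9989)·x = 173.9121 − 175.9989
x = -2.0868 / -4.0219 = 0.51886 → 51.89% Bs-172, 48.11% Bs-176.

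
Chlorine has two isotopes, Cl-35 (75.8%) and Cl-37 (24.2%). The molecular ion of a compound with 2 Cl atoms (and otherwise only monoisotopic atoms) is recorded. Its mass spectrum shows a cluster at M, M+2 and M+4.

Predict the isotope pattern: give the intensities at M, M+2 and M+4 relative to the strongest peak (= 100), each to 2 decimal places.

100.00 : 63.85 : 10.19

Expanding (0.758 + 0.242)^2:
P(M) = 0.758^2 = 0.574564
P(M+2) = 2 × 0.758^1 × 0.242^1 = 0.366872
P(M+4) = 0.242^2 = 0.058564
The M peak is largest (0.574564); scaling to 100 gives 100.00 : 63.85 : 10.19.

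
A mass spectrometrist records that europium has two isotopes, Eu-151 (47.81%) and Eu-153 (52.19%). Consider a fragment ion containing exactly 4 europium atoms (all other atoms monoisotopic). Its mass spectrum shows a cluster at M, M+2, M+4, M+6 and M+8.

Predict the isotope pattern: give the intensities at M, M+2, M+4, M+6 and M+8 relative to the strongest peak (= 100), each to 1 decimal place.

14.0 : 61.1 : 100.0 : 72.8 : 19.9

Expanding (0.4781 + 0.5219)^4:
P(M) = 0.4781^4 = 0.052249
P(M+2) = 4 × 0.4781^3 × 0.5219^1 = 0.228141
P(M+4) = 6 × 0.4781^2 × 0.5219^2 = 0.373563
P(M+6) = 4 × 0.4781^1 × 0.5219^3 = 0.271857
P(M+8) = 0.5219^4 = 0.074191
The M+4 peak is largest (0.373563); scaling to 100 gives 14.0 : 61.1 : 100.0 : 72.8 : 19.9.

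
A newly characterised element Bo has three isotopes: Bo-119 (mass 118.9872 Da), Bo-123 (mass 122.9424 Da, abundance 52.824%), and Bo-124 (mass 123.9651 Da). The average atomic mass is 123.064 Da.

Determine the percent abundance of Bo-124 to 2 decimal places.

39.93%

Let x and y be the fractions of Bo-119 and Bo-124. Then x + y = 1 − 0.52824 = 0.47176 and 118.9872x + 123.9651y = 123.064 − 0.52824×122.9424 = 58.120906624.
Substituting: 118.9872x + 123.9651(0.47176 − x) = 58.120906624
(118.9872 − 123.9651)x = -0.360868952  ⇒  x = 0.07249, y = 0.39927
Bo-119: 7.25%, Bo-124: 39.93%.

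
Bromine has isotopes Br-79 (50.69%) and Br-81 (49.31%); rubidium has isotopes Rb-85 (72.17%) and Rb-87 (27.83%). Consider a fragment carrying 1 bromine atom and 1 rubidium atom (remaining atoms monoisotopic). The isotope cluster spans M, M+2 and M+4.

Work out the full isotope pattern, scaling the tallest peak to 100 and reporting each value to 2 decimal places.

Bromine pattern (n=1): 0.5069 : 0.4931
Rubidium pattern (n=1): 0.7217 : 0.2783
Convolve the two distributions (both contribute in 2-u steps):
  M: 0.5069×0.7217 = 0.365830
  M+2: 0.5069×0.2783 + 0.4931×0.7217 = 0.496941
  M+4: 0.4931×0.2783 = 0.137230
Scale to base peak (0.496941) = 100: 73.62 : 100.00 : 27.61

73.62 : 100.00 : 27.61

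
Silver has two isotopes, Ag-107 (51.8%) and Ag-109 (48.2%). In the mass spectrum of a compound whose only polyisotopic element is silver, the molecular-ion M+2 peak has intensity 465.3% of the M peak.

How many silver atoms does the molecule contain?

The M+2/M ratio from n Ag atoms is n · q/p = n · 0.482/0.518.
n = 4.653 × 0.518/0.482 = 5.00 ≈ 5

5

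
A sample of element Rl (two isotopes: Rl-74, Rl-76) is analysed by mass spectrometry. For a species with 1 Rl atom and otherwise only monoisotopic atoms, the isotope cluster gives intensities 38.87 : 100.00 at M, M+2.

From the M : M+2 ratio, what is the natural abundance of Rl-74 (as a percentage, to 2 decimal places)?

If p is the fraction of Rl that is Rl-74, then I(M+2)/I(M) = [C(1,1)·p^0·(1−p)] / p^1 = 1·(1−p)/p = 100.00/38.87 = 2.5727
(1−p)/p = 2.5727/1 = 2.5727  ⇒  p = 1/(1 + 2.5727) = 0.2799
Rl-74: 27.99%, Rl-76: 72.01%.

27.99%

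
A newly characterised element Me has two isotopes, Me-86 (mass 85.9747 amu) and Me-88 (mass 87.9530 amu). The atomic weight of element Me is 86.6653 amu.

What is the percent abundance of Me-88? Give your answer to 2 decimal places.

With x = fraction of Me-86 (so Me-88 is 1 − x):
85.9747·x + 87.9530·(1 − x) = 86.6653
(85.9747 − 87.9530)·x = 86.6653 − 87.9530
x = -1.2877 / -1.9783 = 0.65091 → 65.09% Me-86, 34.91% Me-88.

34.91%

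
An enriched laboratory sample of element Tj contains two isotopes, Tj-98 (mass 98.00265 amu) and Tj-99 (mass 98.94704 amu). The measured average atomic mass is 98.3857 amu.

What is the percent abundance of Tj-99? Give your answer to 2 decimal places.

40.56%

Let x be the fractional abundance of Tj-98; then Tj-99 has abundance 1 − x.
98.00265·x + 98.94704·(1 − x) = 98.3857
(98.00265 − 98.94704)·x = 98.3857 − 98.94704
x = -0.56134 / -0.94439 = 0.59439 → 59.44% Tj-98, 40.56% Tj-99.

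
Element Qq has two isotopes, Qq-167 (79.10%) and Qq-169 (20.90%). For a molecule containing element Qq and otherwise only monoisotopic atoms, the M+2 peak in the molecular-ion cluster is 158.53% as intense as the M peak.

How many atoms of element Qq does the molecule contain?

The M+2/M ratio from n Qq atoms is n · q/p = n · 0.2090/0.7910.
n = 1.5853 × 0.7910/0.2090 = 6.00 ≈ 6

6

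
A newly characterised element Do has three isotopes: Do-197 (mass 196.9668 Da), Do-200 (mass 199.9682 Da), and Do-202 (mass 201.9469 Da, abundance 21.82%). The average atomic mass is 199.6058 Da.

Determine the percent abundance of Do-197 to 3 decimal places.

26.459%

The remaining 78.18% is split between Do-197 (fraction x) and Do-200 (fraction 0.7818 − x).
Substituting: 196.9668x + 199.9682(0.7818 − x) = 155.54098642
(196.9668 − 199.9682)x = -0.79415234  ⇒  x = 0.26459, y = 0.51721
Do-197: 26.459%, Do-200: 51.721%.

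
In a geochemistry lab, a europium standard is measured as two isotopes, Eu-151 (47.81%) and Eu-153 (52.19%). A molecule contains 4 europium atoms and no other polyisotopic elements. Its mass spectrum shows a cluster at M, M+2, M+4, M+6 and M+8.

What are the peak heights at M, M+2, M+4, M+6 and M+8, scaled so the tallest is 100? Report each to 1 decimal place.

14.0 : 61.1 : 100.0 : 72.8 : 19.9

The 4 Eu atoms are independent, so intensities follow the terms of (0.4781 + 0.5219)^4.
P(M) = 0.4781^4 = 0.052249
P(M+2) = 4 × 0.4781^3 × 0.5219^1 = 0.228141
P(M+4) = 6 × 0.4781^2 × 0.5219^2 = 0.373563
P(M+6) = 4 × 0.4781^1 × 0.5219^3 = 0.271857
P(M+8) = 0.5219^4 = 0.074191
The M+4 peak is largest (0.373563); scaling to 100 gives 14.0 : 61.1 : 100.0 : 72.8 : 19.9.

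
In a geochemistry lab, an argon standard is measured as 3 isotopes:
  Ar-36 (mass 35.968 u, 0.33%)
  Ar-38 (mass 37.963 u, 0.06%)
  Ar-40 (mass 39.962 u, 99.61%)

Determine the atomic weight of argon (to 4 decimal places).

Weight each isotope mass by its fractional abundance: 0.0033 × 35.968 + 0.0006 × 37.963 + 0.9961 × 39.962
= 0.11869 + 0.02278 + 39.80615 = 39.94762 u

39.9476 u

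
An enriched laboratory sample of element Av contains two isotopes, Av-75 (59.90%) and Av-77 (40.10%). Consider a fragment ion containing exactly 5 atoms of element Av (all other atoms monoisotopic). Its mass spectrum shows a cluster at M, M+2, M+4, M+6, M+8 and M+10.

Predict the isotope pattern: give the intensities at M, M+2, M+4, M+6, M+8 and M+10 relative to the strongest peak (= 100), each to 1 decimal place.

22.3 : 74.7 : 100.0 : 66.9 : 22.4 : 3.0

Each Av atom is independently Av-75 (p = 0.5990) or Av-77 (q = 0.4010); the cluster is the binomial expansion (p + q)^5.
P(M) = 0.5990^5 = 0.077114
P(M+2) = 5 × 0.5990^4 × 0.4010^1 = 0.258120
P(M+4) = 10 × 0.5990^3 × 0.4010^2 = 0.345596
P(M+6) = 10 × 0.5990^2 × 0.4010^3 = 0.231359
P(M+8) = 5 × 0.5990^1 × 0.4010^4 = 0.077442
P(M+10) = 0.4010^5 = 0.010369
The M+4 peak is largest (0.345596); scaling to 100 gives 22.3 : 74.7 : 100.0 : 66.9 : 22.4 : 3.0.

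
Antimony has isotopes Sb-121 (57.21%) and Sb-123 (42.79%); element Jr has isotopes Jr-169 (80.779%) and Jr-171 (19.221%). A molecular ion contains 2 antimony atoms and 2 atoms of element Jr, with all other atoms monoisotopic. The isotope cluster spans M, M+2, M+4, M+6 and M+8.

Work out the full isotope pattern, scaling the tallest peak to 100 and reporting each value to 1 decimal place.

50.7 : 100.0 : 67.3 : 17.8 : 1.6

Antimony pattern (n=2): 0.32729841 : 0.48960318 : 0.18309841
Element Jr pattern (n=2): 0.65252468 : 0.31053063 : 0.03694468
Convolve the two distributions (both contribute in 2-u steps):
  M: 0.32729841×0.65252468 = 0.213570
  M+2: 0.32729841×0.31053063 + 0.48960318×0.65252468 = 0.421114
  M+4: 0.32729841×0.03694468 + 0.48960318×0.31053063 + 0.18309841×0.65252468 = 0.283605
  M+6: 0.48960318×0.03694468 + 0.18309841×0.31053063 = 0.074946
  M+8: 0.18309841×0.03694468 = 0.006765
Scale to base peak (0.421114) = 100: 50.7 : 100.0 : 67.3 : 17.8 : 1.6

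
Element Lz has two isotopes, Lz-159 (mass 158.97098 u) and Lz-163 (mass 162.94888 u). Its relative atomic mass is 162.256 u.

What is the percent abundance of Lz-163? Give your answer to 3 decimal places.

With x = fraction of Lz-159 (so Lz-163 is 1 − x):
158.97098·x + 162.94888·(1 − x) = 162.256
(158.97098 − 162.94888)·x = 162.256 − 162.94888
x = -0.69288 / -3.97790 = 0.17418 → 17.418% Lz-159, 82.582% Lz-163.

82.582%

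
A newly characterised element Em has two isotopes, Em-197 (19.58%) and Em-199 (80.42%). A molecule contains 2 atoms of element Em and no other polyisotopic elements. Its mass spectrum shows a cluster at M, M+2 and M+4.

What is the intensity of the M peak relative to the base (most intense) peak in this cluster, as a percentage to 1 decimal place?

(0.1958 + 0.8042)^2 gives M 0.0383, M+2 0.3149, M+4 0.6467; the largest is M+4.
P(M+4) = C(2,2) × 0.1958^0 × 0.8042^2 = 1 × 1.0000 × 0.64673764 = 0.646738 (base)
P(M) = C(2,0) × 0.1958^2 × 0.8042^0 = 1 × 0.03833764 × 1.0000 = 0.038338
Relative intensity = 0.038338 / 0.646738 × 100 = 5.9

5.9%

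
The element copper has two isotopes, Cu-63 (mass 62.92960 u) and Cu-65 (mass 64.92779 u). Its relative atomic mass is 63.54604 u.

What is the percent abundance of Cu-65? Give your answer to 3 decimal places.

Let x be the fractional abundance of Cu-63; then Cu-65 has abundance 1 − x.
62.92960·x + 64.92779·(1 − x) = 63.54604
(62.92960 − 64.92779)·x = 63.54604 − 64.92779
x = -1.38175 / -1.99819 = 0.69150 → 69.150% Cu-63, 30.850% Cu-65.

30.850%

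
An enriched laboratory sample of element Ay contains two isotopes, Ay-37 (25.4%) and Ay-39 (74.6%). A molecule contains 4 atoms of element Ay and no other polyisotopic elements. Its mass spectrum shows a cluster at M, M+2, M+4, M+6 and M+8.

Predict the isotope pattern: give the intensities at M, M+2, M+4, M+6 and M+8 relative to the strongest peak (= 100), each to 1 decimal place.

1.0 : 11.6 : 51.1 : 100.0 : 73.4

Each Ay atom is independently Ay-37 (p = 0.254) or Ay-39 (q = 0.746); the cluster is the binomial expansion (p + q)^4.
P(M) = 0.254^4 = 0.004162
P(M+2) = 4 × 0.254^3 × 0.746^1 = 0.048899
P(M+4) = 6 × 0.254^2 × 0.746^2 = 0.215425
P(M+6) = 4 × 0.254^1 × 0.746^3 = 0.421804
P(M+8) = 0.746^4 = 0.309710
The M+6 peak is largest (0.421804); scaling to 100 gives 1.0 : 11.6 : 51.1 : 100.0 : 73.4.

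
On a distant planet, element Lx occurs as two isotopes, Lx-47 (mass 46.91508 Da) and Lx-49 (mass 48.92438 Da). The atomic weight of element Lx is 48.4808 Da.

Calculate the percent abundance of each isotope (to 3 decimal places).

With x = fraction of Lx-47 (so Lx-49 is 1 − x):
46.91508·x + 48.92438·(1 − x) = 48.4808
(46.91508 − 48.92438)·x = 48.4808 − 48.92438
x = -0.44358 / -2.00930 = 0.22076 → 22.076% Lx-47, 77.924% Lx-49.

Lx-47: 22.076%, Lx-49: 77.924%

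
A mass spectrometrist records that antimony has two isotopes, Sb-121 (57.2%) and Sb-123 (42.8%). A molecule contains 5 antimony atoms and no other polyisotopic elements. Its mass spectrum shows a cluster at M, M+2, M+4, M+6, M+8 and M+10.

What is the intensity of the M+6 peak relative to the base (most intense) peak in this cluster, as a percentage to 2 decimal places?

74.83%

Term probabilities: M 0.0612, M+2 0.2291, M+4 0.3428, M+6 0.2565, M+8 0.0960, M+10 0.0144. Base peak = M+4.
P(M+4) = C(5,2) × 0.572^3 × 0.428^2 = 10 × 0.18714925 × 0.183184 = 0.342827 (base)
P(M+6) = C(5,3) × 0.572^2 × 0.428^3 = 10 × 0.327184 × 0.07840275 = 0.256521
Relative intensity = 0.256521 / 0.342827 × 100 = 74.83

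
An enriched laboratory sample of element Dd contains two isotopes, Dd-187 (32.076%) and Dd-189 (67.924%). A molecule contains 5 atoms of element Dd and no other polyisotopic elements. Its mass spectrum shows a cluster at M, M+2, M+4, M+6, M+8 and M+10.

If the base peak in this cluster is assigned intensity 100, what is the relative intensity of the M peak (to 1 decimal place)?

(0.32076 + 0.67924)^5 gives M 0.0034, M+2 0.0360, M+4 0.1523, M+6 0.3224, M+8 0.3414, M+10 0.1446; the largest is M+8.
P(M+8) = C(5,4) × 0.32076^1 × 0.67924^4 = 5 × 0.32076 × 0.21285949 = 0.341384 (base)
P(M) = C(5,0) × 0.32076^5 × 0.67924^0 = 1 × 0.00339548 × 1.0000 = 0.003395
Relative intensity = 0.003395 / 0.341384 × 100 = 1.0

1.0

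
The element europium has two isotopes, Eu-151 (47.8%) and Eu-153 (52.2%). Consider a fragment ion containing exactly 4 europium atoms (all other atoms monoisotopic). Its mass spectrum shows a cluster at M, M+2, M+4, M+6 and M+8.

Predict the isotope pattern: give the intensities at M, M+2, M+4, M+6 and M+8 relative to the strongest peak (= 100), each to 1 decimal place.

Each Eu atom is independently Eu-151 (p = 0.478) or Eu-153 (q = 0.522); the cluster is the binomial expansion (p + q)^4.
P(M) = 0.478^4 = 0.052205
P(M+2) = 4 × 0.478^3 × 0.522^1 = 0.228042
P(M+4) = 6 × 0.478^2 × 0.522^2 = 0.373549
P(M+6) = 4 × 0.478^1 × 0.522^3 = 0.271956
P(M+8) = 0.522^4 = 0.074248
The M+4 peak is largest (0.373549); scaling to 100 gives 14.0 : 61.0 : 100.0 : 72.8 : 19.9.

14.0 : 61.0 : 100.0 : 72.8 : 19.9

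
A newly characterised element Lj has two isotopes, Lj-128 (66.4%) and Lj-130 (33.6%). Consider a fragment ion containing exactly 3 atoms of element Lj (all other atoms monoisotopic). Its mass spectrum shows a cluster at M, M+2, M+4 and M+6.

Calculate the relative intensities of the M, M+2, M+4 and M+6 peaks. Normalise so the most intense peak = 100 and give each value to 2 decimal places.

65.87 : 100.00 : 50.60 : 8.54

Expanding (0.664 + 0.336)^3:
P(M) = 0.664^3 = 0.292755
P(M+2) = 3 × 0.664^2 × 0.336^1 = 0.444423
P(M+4) = 3 × 0.664^1 × 0.336^2 = 0.224889
P(M+6) = 0.336^3 = 0.037933
The M+2 peak is largest (0.444423); scaling to 100 gives 65.87 : 100.00 : 50.60 : 8.54.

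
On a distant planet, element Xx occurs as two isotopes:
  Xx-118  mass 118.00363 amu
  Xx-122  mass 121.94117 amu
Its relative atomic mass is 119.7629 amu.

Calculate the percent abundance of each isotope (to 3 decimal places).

Xx-118: 55.321%, Xx-122: 44.679%

With x = fraction of Xx-118 (so Xx-122 is 1 − x):
118.00363·x + 121.94117·(1 − x) = 119.7629
(118.00363 − 121.94117)·x = 119.7629 − 121.94117
x = -2.17827 / -3.93754 = 0.55321 → 55.321% Xx-118, 44.679% Xx-122.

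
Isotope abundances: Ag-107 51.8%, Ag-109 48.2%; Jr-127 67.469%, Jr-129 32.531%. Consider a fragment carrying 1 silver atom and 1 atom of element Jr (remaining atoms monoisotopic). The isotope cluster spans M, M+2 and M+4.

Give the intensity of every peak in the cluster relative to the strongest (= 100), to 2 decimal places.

Silver pattern (n=1): 0.5180 : 0.4820
Element Jr pattern (n=1): 0.67469 : 0.32531
Convolve the two distributions (both contribute in 2-u steps):
  M: 0.5180×0.67469 = 0.349489
  M+2: 0.5180×0.32531 + 0.4820×0.67469 = 0.493711
  M+4: 0.4820×0.32531 = 0.156799
Scale to base peak (0.493711) = 100: 70.79 : 100.00 : 31.76

70.79 : 100.00 : 31.76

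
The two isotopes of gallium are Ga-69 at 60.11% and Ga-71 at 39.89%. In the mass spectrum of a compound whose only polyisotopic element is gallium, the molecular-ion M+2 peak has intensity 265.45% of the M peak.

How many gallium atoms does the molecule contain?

For n independent Ga atoms, I(M+2)/I(M) = n · (abundance Ga-71) / (abundance Ga-69) = n · 0.3989/0.6011.
n = 2.6545 × 0.6011/0.3989 = 4.00 ≈ 4

4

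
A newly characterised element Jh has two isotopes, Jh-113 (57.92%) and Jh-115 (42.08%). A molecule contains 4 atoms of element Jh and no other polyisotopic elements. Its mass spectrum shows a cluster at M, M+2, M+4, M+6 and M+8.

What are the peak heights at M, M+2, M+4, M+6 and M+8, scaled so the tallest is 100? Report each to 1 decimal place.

31.6 : 91.8 : 100.0 : 48.4 : 8.8

Each Jh atom is independently Jh-113 (p = 0.5792) or Jh-115 (q = 0.4208); the cluster is the binomial expansion (p + q)^4.
P(M) = 0.5792^4 = 0.112542
P(M+2) = 4 × 0.5792^3 × 0.4208^1 = 0.327055
P(M+4) = 6 × 0.5792^2 × 0.4208^2 = 0.356418
P(M+6) = 4 × 0.5792^1 × 0.4208^3 = 0.172630
P(M+8) = 0.4208^4 = 0.031355
The M+4 peak is largest (0.356418); scaling to 100 gives 31.6 : 91.8 : 100.0 : 48.4 : 8.8.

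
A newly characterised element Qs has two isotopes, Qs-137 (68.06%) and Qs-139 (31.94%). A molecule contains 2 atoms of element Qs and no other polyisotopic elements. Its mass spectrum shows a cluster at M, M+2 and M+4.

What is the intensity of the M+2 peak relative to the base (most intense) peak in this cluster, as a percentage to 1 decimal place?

Binomial terms of (0.6806 + 0.3194)^2: M 0.4632, M+2 0.4348, M+4 0.1020 → M is the base peak.
P(M) = C(2,0) × 0.6806^2 × 0.3194^0 = 1 × 0.46321636 × 1.0000 = 0.463216 (base)
P(M+2) = C(2,1) × 0.6806^1 × 0.3194^1 = 2 × 0.6806 × 0.3194 = 0.434767
Relative intensity = 0.434767 / 0.463216 × 100 = 93.9

93.9%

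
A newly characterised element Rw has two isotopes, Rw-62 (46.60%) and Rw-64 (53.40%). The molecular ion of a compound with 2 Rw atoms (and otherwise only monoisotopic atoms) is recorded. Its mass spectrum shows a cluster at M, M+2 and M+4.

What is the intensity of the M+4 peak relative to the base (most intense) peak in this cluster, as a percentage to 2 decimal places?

Term probabilities: M 0.2172, M+2 0.4977, M+4 0.2852. Base peak = M+2.
P(M+2) = C(2,1) × 0.4660^1 × 0.5340^1 = 2 × 0.4660 × 0.5340 = 0.497688 (base)
P(M+4) = C(2,2) × 0.4660^0 × 0.5340^2 = 1 × 1.0000 × 0.285156 = 0.285156
Relative intensity = 0.285156 / 0.497688 × 100 = 57.30

57.30%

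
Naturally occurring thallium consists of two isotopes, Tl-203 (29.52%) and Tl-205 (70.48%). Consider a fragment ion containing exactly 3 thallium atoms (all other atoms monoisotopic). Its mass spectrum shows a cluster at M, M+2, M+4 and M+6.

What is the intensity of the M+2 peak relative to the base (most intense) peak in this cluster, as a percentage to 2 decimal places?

41.88%

Binomial terms of (0.2952 + 0.7048)^3: M 0.0257, M+2 0.1843, M+4 0.4399, M+6 0.3501 → M+4 is the base peak.
P(M+4) = C(3,2) × 0.2952^1 × 0.7048^2 = 3 × 0.2952 × 0.49674304 = 0.439916 (base)
P(M+2) = C(3,1) × 0.2952^2 × 0.7048^1 = 3 × 0.08714304 × 0.7048 = 0.184255
Relative intensity = 0.184255 / 0.439916 × 100 = 41.88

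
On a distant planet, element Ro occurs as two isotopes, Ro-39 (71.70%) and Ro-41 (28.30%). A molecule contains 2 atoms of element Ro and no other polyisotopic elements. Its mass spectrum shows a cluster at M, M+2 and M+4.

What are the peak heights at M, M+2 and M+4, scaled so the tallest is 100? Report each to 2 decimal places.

100.00 : 78.94 : 15.58

Each Ro atom is independently Ro-39 (p = 0.7170) or Ro-41 (q = 0.2830); the cluster is the binomial expansion (p + q)^2.
P(M) = 0.7170^2 = 0.514089
P(M+2) = 2 × 0.7170^1 × 0.2830^1 = 0.405822
P(M+4) = 0.2830^2 = 0.080089
The M peak is largest (0.514089); scaling to 100 gives 100.00 : 78.94 : 15.58.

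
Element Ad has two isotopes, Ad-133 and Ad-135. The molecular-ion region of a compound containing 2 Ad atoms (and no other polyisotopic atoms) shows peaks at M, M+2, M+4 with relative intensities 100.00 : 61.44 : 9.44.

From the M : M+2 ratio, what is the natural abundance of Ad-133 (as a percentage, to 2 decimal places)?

Write p for the Ad-133 fraction. I(M+2)/I(M) = [C(2,1)·p^1·(1−p)] / p^2 = 2·(1−p)/p = 61.44/100.00 = 0.6144
(1−p)/p = 0.6144/2 = 0.3072  ⇒  p = 1/(1 + 0.3072) = 0.7650
Ad-133: 76.50%, Ad-135: 23.50%.

76.50%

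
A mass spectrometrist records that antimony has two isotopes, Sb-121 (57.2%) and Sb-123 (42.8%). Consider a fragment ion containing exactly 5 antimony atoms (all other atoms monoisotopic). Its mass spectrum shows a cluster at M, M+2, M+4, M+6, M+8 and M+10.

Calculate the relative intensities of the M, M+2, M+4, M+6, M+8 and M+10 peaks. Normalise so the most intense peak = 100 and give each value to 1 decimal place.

17.9 : 66.8 : 100.0 : 74.8 : 28.0 : 4.2

Each Sb atom is independently Sb-121 (p = 0.572) or Sb-123 (q = 0.428); the cluster is the binomial expansion (p + q)^5.
P(M) = 0.572^5 = 0.061232
P(M+2) = 5 × 0.572^4 × 0.428^1 = 0.229086
P(M+4) = 10 × 0.572^3 × 0.428^2 = 0.342827
P(M+6) = 10 × 0.572^2 × 0.428^3 = 0.256521
P(M+8) = 5 × 0.572^1 × 0.428^4 = 0.095971
P(M+10) = 0.428^5 = 0.014362
The M+4 peak is largest (0.342827); scaling to 100 gives 17.9 : 66.8 : 100.0 : 74.8 : 28.0 : 4.2.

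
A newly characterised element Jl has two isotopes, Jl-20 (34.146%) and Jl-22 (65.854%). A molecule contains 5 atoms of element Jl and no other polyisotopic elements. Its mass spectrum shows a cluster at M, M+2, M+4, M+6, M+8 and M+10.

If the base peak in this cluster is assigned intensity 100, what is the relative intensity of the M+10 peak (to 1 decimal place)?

37.2

(0.34146 + 0.65854)^5 gives M 0.0046, M+2 0.0448, M+4 0.1727, M+6 0.3330, M+8 0.3211, M+10 0.1239; the largest is M+6.
P(M+6) = C(5,3) × 0.34146^2 × 0.65854^3 = 10 × 0.11659493 × 0.28559229 = 0.332986 (base)
P(M+10) = C(5,5) × 0.34146^0 × 0.65854^5 = 1 × 1.0000 × 0.12385422 = 0.123854
Relative intensity = 0.123854 / 0.332986 × 100 = 37.2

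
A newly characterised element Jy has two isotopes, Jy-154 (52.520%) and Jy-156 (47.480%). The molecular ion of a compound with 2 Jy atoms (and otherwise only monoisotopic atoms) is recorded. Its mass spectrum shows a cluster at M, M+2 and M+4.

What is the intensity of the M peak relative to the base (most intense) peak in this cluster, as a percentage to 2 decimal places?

Term probabilities: M 0.2758, M+2 0.4987, M+4 0.2254. Base peak = M+2.
P(M+2) = C(2,1) × 0.52520^1 × 0.47480^1 = 2 × 0.5252 × 0.4748 = 0.498730 (base)
P(M) = C(2,0) × 0.52520^2 × 0.47480^0 = 1 × 0.27583504 × 1.0000 = 0.275835
Relative intensity = 0.275835 / 0.498730 × 100 = 55.31

55.31%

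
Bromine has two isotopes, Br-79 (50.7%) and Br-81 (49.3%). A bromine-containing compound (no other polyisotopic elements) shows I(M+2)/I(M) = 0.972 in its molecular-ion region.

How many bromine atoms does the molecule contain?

1

With n Br atoms, P(M+2)/P(M) = C(n,1)·p^(n−1)q / p^n = n·q/p = n · 0.493/0.507.
n = 0.972 × 0.507/0.493 = 1.00 ≈ 1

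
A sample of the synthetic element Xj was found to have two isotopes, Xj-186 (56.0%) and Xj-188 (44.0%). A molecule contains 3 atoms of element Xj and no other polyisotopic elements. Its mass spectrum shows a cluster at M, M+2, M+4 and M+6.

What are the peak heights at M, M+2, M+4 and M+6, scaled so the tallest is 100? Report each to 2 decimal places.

42.42 : 100.00 : 78.57 : 20.58

The 3 Xj atoms are independent, so intensities follow the terms of (0.560 + 0.440)^3.
P(M) = 0.560^3 = 0.175616
P(M+2) = 3 × 0.560^2 × 0.440^1 = 0.413952
P(M+4) = 3 × 0.560^1 × 0.440^2 = 0.325248
P(M+6) = 0.440^3 = 0.085184
The M+2 peak is largest (0.413952); scaling to 100 gives 42.42 : 100.00 : 78.57 : 20.58.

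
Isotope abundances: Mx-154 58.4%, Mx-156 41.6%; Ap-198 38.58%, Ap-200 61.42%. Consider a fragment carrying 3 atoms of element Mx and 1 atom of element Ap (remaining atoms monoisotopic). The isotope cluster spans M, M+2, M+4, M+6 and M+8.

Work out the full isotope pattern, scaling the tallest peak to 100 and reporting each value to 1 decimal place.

20.3 : 75.7 : 100.0 : 56.6 : 11.7

Element Mx pattern (n=3): 0.1991767 : 0.42563789 : 0.30319411 : 0.0719913
Element Ap pattern (n=1): 0.3858 : 0.6142
Convolve the two distributions (both contribute in 2-u steps):
  M: 0.1991767×0.3858 = 0.076842
  M+2: 0.1991767×0.6142 + 0.42563789×0.3858 = 0.286545
  M+4: 0.42563789×0.6142 + 0.30319411×0.3858 = 0.378399
  M+6: 0.30319411×0.6142 + 0.0719913×0.3858 = 0.213996
  M+8: 0.0719913×0.6142 = 0.044217
Scale to base peak (0.378399) = 100: 20.3 : 75.7 : 100.0 : 56.6 : 11.7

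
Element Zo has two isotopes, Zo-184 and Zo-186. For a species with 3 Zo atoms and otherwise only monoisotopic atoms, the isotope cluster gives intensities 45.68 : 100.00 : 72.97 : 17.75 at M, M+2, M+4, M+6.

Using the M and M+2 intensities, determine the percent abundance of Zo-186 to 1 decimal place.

Let p = fractional abundance of Zo-184. I(M+2)/I(M) = [C(3,1)·p^2·(1−p)] / p^3 = 3·(1−p)/p = 100.00/45.68 = 2.1891
(1−p)/p = 2.1891/3 = 0.7297  ⇒  p = 1/(1 + 0.7297) = 0.5781
Zo-184: 57.8%, Zo-186: 42.2%.

42.2%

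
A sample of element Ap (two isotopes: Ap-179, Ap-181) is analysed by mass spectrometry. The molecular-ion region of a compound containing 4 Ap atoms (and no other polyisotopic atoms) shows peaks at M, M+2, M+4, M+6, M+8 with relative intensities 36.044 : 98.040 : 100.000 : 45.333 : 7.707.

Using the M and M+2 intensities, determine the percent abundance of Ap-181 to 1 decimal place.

If p is the fraction of Ap that is Ap-179, then I(M+2)/I(M) = [C(4,1)·p^3·(1−p)] / p^4 = 4·(1−p)/p = 98.040/36.044 = 2.7200
(1−p)/p = 2.7200/4 = 0.6800  ⇒  p = 1/(1 + 0.6800) = 0.5952
Ap-179: 59.5%, Ap-181: 40.5%.

40.5%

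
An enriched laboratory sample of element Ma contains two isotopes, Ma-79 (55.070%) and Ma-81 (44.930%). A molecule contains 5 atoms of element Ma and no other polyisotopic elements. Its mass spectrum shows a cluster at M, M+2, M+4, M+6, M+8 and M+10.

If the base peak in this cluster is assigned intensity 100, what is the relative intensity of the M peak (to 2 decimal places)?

Term probabilities: M 0.0506, M+2 0.2066, M+4 0.3371, M+6 0.2751, M+8 0.1122, M+10 0.0183. Base peak = M+4.
P(M+4) = C(5,2) × 0.55070^3 × 0.44930^2 = 10 × 0.16701106 × 0.20187049 = 0.337146 (base)
P(M) = C(5,0) × 0.55070^5 × 0.44930^0 = 1 × 0.05064953 × 1.0000 = 0.050650
Relative intensity = 0.050650 / 0.337146 × 100 = 15.02

15.02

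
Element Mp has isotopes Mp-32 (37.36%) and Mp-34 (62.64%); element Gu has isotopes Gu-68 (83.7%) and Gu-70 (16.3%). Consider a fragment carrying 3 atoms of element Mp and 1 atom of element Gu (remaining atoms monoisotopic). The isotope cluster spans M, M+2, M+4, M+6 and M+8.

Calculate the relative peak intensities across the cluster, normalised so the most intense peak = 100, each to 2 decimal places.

10.62 : 55.50 : 100.00 : 67.52 : 9.75

Element Mp pattern (n=3): 0.05214595 : 0.26229302 : 0.4397761 : 0.24578493
Element Gu pattern (n=1): 0.8370 : 0.1630
Convolve the two distributions (both contribute in 2-u steps):
  M: 0.05214595×0.8370 = 0.043646
  M+2: 0.05214595×0.1630 + 0.26229302×0.8370 = 0.228039
  M+4: 0.26229302×0.1630 + 0.4397761×0.8370 = 0.410846
  M+6: 0.4397761×0.1630 + 0.24578493×0.8370 = 0.277405
  M+8: 0.24578493×0.1630 = 0.040063
Scale to base peak (0.410846) = 100: 10.62 : 55.50 : 100.00 : 67.52 : 9.75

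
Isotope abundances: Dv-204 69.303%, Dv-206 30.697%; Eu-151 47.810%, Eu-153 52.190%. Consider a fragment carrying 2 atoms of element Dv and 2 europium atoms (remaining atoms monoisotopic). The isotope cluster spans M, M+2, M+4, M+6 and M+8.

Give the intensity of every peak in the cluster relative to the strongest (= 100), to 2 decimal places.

30.10 : 92.39 : 100.00 : 44.67 : 7.04

Element Dv pattern (n=2): 0.48029058 : 0.42547884 : 0.09423058
Europium pattern (n=2): 0.22857961 : 0.49904078 : 0.27237961
Convolve the two distributions (both contribute in 2-u steps):
  M: 0.48029058×0.22857961 = 0.109785
  M+2: 0.48029058×0.49904078 + 0.42547884×0.22857961 = 0.336940
  M+4: 0.48029058×0.27237961 + 0.42547884×0.49904078 + 0.09423058×0.22857961 = 0.364692
  M+6: 0.42547884×0.27237961 + 0.09423058×0.49904078 = 0.162917
  M+8: 0.09423058×0.27237961 = 0.025666
Scale to base peak (0.364692) = 100: 30.10 : 92.39 : 100.00 : 44.67 : 7.04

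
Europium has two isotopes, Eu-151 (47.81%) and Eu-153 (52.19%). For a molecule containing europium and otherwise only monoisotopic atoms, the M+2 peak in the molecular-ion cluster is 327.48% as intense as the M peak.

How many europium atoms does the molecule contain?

3

The M+2/M ratio from n Eu atoms is n · q/p = n · 0.5219/0.4781.
n = 3.2748 × 0.4781/0.5219 = 3.00 ≈ 3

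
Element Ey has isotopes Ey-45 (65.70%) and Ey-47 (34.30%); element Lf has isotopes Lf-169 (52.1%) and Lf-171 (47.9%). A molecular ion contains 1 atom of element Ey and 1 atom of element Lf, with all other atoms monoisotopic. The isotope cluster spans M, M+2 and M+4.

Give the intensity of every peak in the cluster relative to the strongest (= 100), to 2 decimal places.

69.37 : 100.00 : 33.30

Element Ey pattern (n=1): 0.6570 : 0.3430
Element Lf pattern (n=1): 0.5210 : 0.4790
Convolve the two distributions (both contribute in 2-u steps):
  M: 0.6570×0.5210 = 0.342297
  M+2: 0.6570×0.4790 + 0.3430×0.5210 = 0.493406
  M+4: 0.3430×0.4790 = 0.164297
Scale to base peak (0.493406) = 100: 69.37 : 100.00 : 33.30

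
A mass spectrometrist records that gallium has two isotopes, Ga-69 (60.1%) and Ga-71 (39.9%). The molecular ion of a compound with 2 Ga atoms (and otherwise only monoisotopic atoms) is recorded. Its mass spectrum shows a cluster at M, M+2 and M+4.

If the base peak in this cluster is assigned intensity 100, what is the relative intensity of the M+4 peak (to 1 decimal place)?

Term probabilities: M 0.3612, M+2 0.4796, M+4 0.1592. Base peak = M+2.
P(M+2) = C(2,1) × 0.601^1 × 0.399^1 = 2 × 0.6010 × 0.3990 = 0.479598 (base)
P(M+4) = C(2,2) × 0.601^0 × 0.399^2 = 1 × 1.0000 × 0.159201 = 0.159201
Relative intensity = 0.159201 / 0.479598 × 100 = 33.2

33.2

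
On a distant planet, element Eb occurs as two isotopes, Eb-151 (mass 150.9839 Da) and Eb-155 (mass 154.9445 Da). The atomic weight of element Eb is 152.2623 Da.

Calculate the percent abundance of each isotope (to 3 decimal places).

Writing the weighted mean with unknown fraction x of Eb-151:
150.9839·x + 154.9445·(1 − x) = 152.2623
(150.9839 − 154.9445)·x = 152.2623 − 154.9445
x = -2.6822 / -3.9606 = 0.67722 → 67.722% Eb-151, 32.278% Eb-155.

Eb-151: 67.722%, Eb-155: 32.278%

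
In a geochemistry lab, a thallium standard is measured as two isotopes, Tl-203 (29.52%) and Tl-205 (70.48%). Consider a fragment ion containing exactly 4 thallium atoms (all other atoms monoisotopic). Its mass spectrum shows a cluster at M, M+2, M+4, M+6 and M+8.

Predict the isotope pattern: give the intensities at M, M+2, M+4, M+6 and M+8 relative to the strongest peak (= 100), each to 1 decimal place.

1.8 : 17.5 : 62.8 : 100.0 : 59.7

Expanding (0.2952 + 0.7048)^4:
P(M) = 0.2952^4 = 0.007594
P(M+2) = 4 × 0.2952^3 × 0.7048^1 = 0.072523
P(M+4) = 6 × 0.2952^2 × 0.7048^2 = 0.259726
P(M+6) = 4 × 0.2952^1 × 0.7048^3 = 0.413403
P(M+8) = 0.7048^4 = 0.246754
The M+6 peak is largest (0.413403); scaling to 100 gives 1.8 : 17.5 : 62.8 : 100.0 : 59.7.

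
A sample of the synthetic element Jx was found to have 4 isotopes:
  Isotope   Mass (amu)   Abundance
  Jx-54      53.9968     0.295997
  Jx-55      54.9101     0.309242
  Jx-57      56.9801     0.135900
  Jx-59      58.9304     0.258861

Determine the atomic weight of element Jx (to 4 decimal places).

The abundance-weighted mean is 0.295997 × 53.9968 + 0.309242 × 54.9101 + 0.135900 × 56.9801 + 0.258861 × 58.9304
= 15.98289 + 16.98051 + 7.74360 + 15.25478 = 55.96178 amu

55.9618 amu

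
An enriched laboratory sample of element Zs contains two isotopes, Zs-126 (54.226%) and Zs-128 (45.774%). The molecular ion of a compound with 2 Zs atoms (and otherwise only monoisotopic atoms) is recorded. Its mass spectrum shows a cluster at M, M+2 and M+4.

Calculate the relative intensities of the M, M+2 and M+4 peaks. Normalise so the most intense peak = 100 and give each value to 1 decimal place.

59.2 : 100.0 : 42.2

Expanding (0.54226 + 0.45774)^2:
P(M) = 0.54226^2 = 0.294046
P(M+2) = 2 × 0.54226^1 × 0.45774^1 = 0.496428
P(M+4) = 0.45774^2 = 0.209526
The M+2 peak is largest (0.496428); scaling to 100 gives 59.2 : 100.0 : 42.2.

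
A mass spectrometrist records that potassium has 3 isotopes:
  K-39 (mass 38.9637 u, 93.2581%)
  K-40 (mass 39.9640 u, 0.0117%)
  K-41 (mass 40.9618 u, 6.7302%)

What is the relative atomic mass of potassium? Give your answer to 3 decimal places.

39.098 u

Ar = Σ fᵢ·mᵢ = 0.932581 × 38.9637 + 0.000117 × 39.9640 + 0.067302 × 40.9618
= 36.33681 + 0.00468 + 2.75681 = 39.09830 u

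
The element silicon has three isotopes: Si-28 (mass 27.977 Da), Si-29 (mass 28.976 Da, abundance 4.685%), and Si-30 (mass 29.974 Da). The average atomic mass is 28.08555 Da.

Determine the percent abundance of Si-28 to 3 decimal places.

92.223%

The remaining 95.315% is split between Si-28 (fraction x) and Si-30 (fraction 0.95315 − x).
Substituting: 27.977x + 29.974(0.95315 − x) = 26.7280244
(27.977 − 29.974)x = -1.8416937  ⇒  x = 0.92223, y = 0.03092
Si-28: 92.223%, Si-30: 3.092%.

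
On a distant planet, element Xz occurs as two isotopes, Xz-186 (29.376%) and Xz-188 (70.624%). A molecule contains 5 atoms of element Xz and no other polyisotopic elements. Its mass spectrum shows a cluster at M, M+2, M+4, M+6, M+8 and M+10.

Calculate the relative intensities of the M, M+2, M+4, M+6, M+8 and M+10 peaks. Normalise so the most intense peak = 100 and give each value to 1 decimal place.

0.6 : 7.2 : 34.6 : 83.2 : 100.0 : 48.1

Each Xz atom is independently Xz-186 (p = 0.29376) or Xz-188 (q = 0.70624); the cluster is the binomial expansion (p + q)^5.
P(M) = 0.29376^5 = 0.002188
P(M+2) = 5 × 0.29376^4 × 0.70624^1 = 0.026296
P(M+4) = 10 × 0.29376^3 × 0.70624^2 = 0.126439
P(M+6) = 10 × 0.29376^2 × 0.70624^3 = 0.303978
P(M+8) = 5 × 0.29376^1 × 0.70624^4 = 0.365403
P(M+10) = 0.70624^5 = 0.175696
The M+8 peak is largest (0.365403); scaling to 100 gives 0.6 : 7.2 : 34.6 : 83.2 : 100.0 : 48.1.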